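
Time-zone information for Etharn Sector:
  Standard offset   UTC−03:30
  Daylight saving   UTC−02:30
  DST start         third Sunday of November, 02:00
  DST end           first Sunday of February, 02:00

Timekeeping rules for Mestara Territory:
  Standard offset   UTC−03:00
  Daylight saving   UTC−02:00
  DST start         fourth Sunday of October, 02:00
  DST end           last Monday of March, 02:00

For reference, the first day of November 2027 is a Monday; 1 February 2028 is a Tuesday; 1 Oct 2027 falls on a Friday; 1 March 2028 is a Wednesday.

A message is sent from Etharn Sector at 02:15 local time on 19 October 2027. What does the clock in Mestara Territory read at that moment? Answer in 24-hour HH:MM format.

1 November 2027 is a Monday, so the first Sunday is November 7 and the third is November 21.
1 February 2028 is a Tuesday, so the first Sunday is February 6.
19 October 2027 does not fall between 21 November 2027 and 6 February 2028, so daylight saving is not in effect and Etharn Sector is at UTC−03:30.
02:15 Etharn Sector + 3h30m = 05:45 UTC.
1 October 2027 is a Friday, so the first Sunday is October 3 and the fourth is October 24.
1 March 2028 is a Wednesday, so Mondays fall on 6, 13, 20, 27; the last is March 27.
At the standard offset (UTC−03:00), 05:45 UTC − 3h = 02:45 Mestara Territory standard time.
Daylight saving runs 24 October 2027 – 27 March 2028; the standard-time date in Mestara Territory, 19 October 2027, is outside that window, so Mestara Territory is on standard time at UTC−03:00.
05:45 UTC − 3h = 02:45 Mestara Territory.

02:45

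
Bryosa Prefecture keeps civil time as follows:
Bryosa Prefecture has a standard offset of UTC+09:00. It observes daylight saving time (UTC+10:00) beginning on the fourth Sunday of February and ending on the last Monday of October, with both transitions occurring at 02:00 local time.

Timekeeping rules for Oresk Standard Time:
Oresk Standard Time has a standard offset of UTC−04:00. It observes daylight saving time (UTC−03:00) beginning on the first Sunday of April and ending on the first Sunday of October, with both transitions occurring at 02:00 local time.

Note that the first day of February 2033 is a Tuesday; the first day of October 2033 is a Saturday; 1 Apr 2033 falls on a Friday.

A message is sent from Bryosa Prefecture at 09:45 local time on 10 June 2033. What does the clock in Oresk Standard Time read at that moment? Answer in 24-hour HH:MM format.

1 February 2033 is a Tuesday, so the first Sunday is February 6 and the fourth is February 27.
1 October 2033 is a Saturday, so Mondays fall on 3, 10, 17, 24, 31; the last is October 31.
Daylight saving runs 27 February – 31 October; 10 June 2033 is inside that window, so Bryosa Prefecture is at UTC+10:00.
09:45 Bryosa Prefecture − 10h = 23:45 UTC (rolling into the previous day, 9 June 2033).
1 April 2033 is a Friday, so the first Sunday is April 3.
1 October 2033 is a Saturday, so the first Sunday is October 2.
At the standard offset (UTC−04:00), 23:45 UTC − 4h = 19:45 Oresk Standard Time standard time.
Daylight saving runs 3 April – 2 October; the standard-time date in Oresk Standard Time, 9 June 2033, is inside that window, so Oresk Standard Time is at UTC−03:00.
23:45 UTC − 3h = 20:45 Oresk Standard Time.

20:45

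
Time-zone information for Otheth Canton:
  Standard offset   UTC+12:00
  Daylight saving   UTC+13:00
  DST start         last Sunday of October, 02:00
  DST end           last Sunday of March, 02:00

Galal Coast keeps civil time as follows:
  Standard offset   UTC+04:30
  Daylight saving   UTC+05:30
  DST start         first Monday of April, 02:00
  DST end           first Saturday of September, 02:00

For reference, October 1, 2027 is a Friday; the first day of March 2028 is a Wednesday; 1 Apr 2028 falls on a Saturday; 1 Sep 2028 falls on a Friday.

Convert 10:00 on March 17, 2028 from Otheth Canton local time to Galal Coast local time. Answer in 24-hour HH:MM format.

01:30

1 October 2027 is a Friday, so Sundays fall on 3, 10, 17, 24, 31; the last is October 31.
1 March 2028 is a Wednesday, so Sundays fall on 5, 12, 19, 26; the last is March 26.
Daylight saving runs 31 October 2027 – 26 March 2028; March 17, 2028 is inside that window, so Otheth Canton is at UTC+13:00.
10:00 Otheth Canton − 13h = 21:00 UTC (rolling into the previous day, 16 March 2028).
1 April 2028 is a Saturday, so the first Monday is April 3.
1 September 2028 is a Friday, so the first Saturday is September 2.
At the standard offset (UTC+04:30), 21:00 UTC + 4h30m = 01:30 Galal Coast standard time (rolling into the next day, 17 March 2028).
Daylight saving runs 3 April – 2 September; the standard-time date in Galal Coast, March 17, 2028, is outside that window, so Galal Coast is on standard time at UTC+04:30.
21:00 UTC + 4h30m = 01:30 Galal Coast (rolling into the next day, 17 March 2028).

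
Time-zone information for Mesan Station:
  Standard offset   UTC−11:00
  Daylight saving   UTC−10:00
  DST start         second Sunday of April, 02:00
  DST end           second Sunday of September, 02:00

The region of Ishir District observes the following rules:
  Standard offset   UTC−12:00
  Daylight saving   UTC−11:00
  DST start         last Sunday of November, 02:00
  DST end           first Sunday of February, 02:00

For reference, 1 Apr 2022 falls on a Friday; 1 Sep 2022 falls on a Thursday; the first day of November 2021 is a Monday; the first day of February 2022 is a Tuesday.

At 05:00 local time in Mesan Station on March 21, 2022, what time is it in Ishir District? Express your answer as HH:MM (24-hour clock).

1 April 2022 is a Friday, so the first Sunday is April 3 and the second is April 10.
1 September 2022 is a Thursday, so the first Sunday is September 4 and the second is September 11.
March 21, 2022 is outside the daylight-saving period (10 April – 11 September), so Mesan Station is on standard time, UTC−11:00.
05:00 Mesan Station + 11h = 16:00 UTC.
1 November 2021 is a Monday, so Sundays fall on 7, 14, 21, 28; the last is November 28.
1 February 2022 is a Tuesday, so the first Sunday is February 6.
At the standard offset (UTC−12:00), 16:00 UTC − 12h = 04:00 Ishir District standard time.
The standard-time date in Ishir District, March 21, 2022, does not fall between 28 November 2021 and 6 February 2022, so daylight saving is not in effect and Ishir District is at UTC−12:00.
16:00 UTC − 12h = 04:00 Ishir District.

04:00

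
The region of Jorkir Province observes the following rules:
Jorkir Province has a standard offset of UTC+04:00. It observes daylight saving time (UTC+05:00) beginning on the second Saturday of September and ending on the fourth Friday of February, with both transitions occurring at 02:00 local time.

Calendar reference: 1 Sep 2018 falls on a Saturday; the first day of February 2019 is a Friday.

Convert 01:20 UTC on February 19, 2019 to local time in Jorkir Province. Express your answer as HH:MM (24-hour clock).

1 September 2018 is a Saturday, so the first Saturday is September 1 and the second is September 8.
1 February 2019 is a Friday, so the first Friday is February 1 and the fourth is February 22.
At the standard offset (UTC+04:00), 01:20 UTC + 4h = 05:20 Jorkir Province standard time.
The standard-time date in Jorkir Province, February 19, 2019, falls between 8 September 2018 and 22 February 2019, so daylight saving is in effect and Jorkir Province is at UTC+05:00.
01:20 UTC + 5h = 06:20 local.

06:20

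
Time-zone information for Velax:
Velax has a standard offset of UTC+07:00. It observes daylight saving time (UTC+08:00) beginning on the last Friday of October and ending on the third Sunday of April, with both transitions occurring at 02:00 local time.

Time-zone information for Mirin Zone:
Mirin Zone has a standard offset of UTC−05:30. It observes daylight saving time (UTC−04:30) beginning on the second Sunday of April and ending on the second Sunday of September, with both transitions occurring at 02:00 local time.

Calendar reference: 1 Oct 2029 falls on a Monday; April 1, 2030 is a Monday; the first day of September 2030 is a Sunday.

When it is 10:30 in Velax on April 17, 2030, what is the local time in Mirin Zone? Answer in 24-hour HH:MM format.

1 October 2029 is a Monday, so Fridays fall on 5, 12, 19, 26; the last is October 26.
1 April 2030 is a Monday, so the first Sunday is April 7 and the third is April 21.
April 17, 2030 falls between 26 October 2029 and 21 April 2030, so daylight saving is in effect and Velax is at UTC+08:00.
10:30 Velax − 8h = 02:30 UTC.
1 April 2030 is a Monday, so the first Sunday is April 7 and the second is April 14.
1 September 2030 is a Sunday, so the first Sunday is September 1 and the second is September 8.
At the standard offset (UTC−05:30), 02:30 UTC − 5h30m = 21:00 Mirin Zone standard time (rolling into the previous day, 16 April 2030).
The standard-time date in Mirin Zone, April 16, 2030, falls between 14 April and 8 September, so daylight saving is in effect and Mirin Zone is at UTC−04:30.
02:30 UTC − 4h30m = 22:00 Mirin Zone (rolling into the previous day, 16 April 2030).

22:00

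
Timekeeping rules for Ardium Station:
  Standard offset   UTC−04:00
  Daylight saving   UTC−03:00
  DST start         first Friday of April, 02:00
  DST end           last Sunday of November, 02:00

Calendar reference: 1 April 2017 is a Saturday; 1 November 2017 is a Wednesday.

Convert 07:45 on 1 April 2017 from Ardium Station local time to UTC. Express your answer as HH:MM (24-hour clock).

1 April 2017 is a Saturday, so the first Friday is April 7.
1 November 2017 is a Wednesday, so Sundays fall on 5, 12, 19, 26; the last is November 26.
Daylight saving runs 7 April – 26 November; 1 April 2017 is outside that window, so Ardium Station is on standard time at UTC−04:00.
07:45 local + 4h = 11:45 UTC.

11:45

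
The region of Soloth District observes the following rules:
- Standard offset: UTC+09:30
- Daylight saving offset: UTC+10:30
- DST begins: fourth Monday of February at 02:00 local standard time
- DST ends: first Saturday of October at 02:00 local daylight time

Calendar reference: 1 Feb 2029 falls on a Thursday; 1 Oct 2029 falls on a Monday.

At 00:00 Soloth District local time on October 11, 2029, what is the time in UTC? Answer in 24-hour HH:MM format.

14:30

1 February 2029 is a Thursday, so the first Monday is February 5 and the fourth is February 26.
1 October 2029 is a Monday, so the first Saturday is October 6.
October 11, 2029 is outside the daylight-saving period (26 February – 6 October), so Soloth District is on standard time, UTC+09:30.
00:00 local − 9h30m = 14:30 UTC (rolling into the previous day, 10 October 2029).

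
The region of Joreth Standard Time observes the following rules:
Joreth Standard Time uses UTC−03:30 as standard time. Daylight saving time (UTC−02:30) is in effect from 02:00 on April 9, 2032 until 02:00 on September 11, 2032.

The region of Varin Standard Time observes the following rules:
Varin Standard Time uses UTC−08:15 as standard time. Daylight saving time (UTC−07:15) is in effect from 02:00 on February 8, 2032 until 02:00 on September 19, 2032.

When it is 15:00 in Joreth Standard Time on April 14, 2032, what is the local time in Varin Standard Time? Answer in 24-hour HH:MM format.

10:15

April 14, 2032 falls between 9 April and 11 September, so daylight saving is in effect and Joreth Standard Time is at UTC−02:30.
15:00 Joreth Standard Time + 2h30m = 17:30 UTC.
At the standard offset (UTC−08:15), 17:30 UTC − 8h15m = 09:15 Varin Standard Time standard time.
The standard-time date in Varin Standard Time, April 14, 2032, falls between 8 February and 19 September, so daylight saving is in effect and Varin Standard Time is at UTC−07:15.
17:30 UTC − 7h15m = 10:15 Varin Standard Time.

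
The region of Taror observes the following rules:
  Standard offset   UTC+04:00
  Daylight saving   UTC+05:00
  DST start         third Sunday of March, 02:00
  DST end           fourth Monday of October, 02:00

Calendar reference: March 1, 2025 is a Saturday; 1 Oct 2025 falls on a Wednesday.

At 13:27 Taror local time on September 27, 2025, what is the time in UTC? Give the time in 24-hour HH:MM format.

08:27

1 March 2025 is a Saturday, so the first Sunday is March 2 and the third is March 16.
1 October 2025 is a Wednesday, so the first Monday is October 6 and the fourth is October 27.
Daylight saving runs 16 March – 27 October; September 27, 2025 is inside that window, so Taror is at UTC+05:00.
13:27 local − 5h = 08:27 UTC.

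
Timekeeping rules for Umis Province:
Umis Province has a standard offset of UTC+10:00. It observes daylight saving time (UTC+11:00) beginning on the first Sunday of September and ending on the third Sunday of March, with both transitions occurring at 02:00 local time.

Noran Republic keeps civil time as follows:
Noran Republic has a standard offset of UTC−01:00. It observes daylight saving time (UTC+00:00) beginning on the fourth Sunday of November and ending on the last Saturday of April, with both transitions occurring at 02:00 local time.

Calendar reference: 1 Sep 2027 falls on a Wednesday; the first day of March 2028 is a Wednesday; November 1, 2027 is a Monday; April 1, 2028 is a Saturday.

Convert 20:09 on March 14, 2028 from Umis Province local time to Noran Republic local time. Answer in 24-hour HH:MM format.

09:09

1 September 2027 is a Wednesday, so the first Sunday is September 5.
1 March 2028 is a Wednesday, so the first Sunday is March 5 and the third is March 19.
Daylight saving runs 5 September 2027 – 19 March 2028; March 14, 2028 is inside that window, so Umis Province is at UTC+11:00.
20:09 Umis Province − 11h = 09:09 UTC.
1 November 2027 is a Monday, so the first Sunday is November 7 and the fourth is November 28.
1 April 2028 is a Saturday, so Saturdays fall on 1, 8, 15, 22, 29; the last is April 29.
At the standard offset (UTC−01:00), 09:09 UTC − 1h = 08:09 Noran Republic standard time.
The standard-time date in Noran Republic, March 14, 2028, lies within the daylight-saving period (28 November 2027 – 29 April 2028), so Noran Republic is on daylight time, UTC+00:00.
09:09 UTC + 0h = 09:09 Noran Republic.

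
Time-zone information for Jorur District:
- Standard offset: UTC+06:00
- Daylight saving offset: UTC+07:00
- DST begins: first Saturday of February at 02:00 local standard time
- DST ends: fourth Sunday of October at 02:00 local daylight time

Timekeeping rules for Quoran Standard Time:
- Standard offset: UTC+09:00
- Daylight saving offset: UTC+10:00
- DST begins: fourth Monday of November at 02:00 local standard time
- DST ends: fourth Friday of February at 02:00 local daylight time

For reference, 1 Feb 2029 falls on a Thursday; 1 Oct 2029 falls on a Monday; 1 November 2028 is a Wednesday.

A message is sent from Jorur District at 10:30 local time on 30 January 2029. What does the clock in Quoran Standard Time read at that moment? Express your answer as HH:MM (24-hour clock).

14:30

1 February 2029 is a Thursday, so the first Saturday is February 3.
1 October 2029 is a Monday, so the first Sunday is October 7 and the fourth is October 28.
30 January 2029 is outside the daylight-saving period (3 February – 28 October), so Jorur District is on standard time, UTC+06:00.
10:30 Jorur District − 6h = 04:30 UTC.
1 November 2028 is a Wednesday, so the first Monday is November 6 and the fourth is November 27.
1 February 2029 is a Thursday, so the first Friday is February 2 and the fourth is February 23.
At the standard offset (UTC+09:00), 04:30 UTC + 9h = 13:30 Quoran Standard Time standard time.
The standard-time date in Quoran Standard Time, 30 January 2029, falls between 27 November 2028 and 23 February 2029, so daylight saving is in effect and Quoran Standard Time is at UTC+10:00.
04:30 UTC + 10h = 14:30 Quoran Standard Time.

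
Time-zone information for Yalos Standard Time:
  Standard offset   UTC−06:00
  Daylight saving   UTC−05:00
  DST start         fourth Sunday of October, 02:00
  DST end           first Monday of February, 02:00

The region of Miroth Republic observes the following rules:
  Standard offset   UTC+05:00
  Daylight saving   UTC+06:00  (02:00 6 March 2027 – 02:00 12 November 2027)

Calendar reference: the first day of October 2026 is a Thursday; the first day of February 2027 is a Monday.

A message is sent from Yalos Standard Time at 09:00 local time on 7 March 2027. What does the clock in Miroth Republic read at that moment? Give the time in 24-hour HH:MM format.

1 October 2026 is a Thursday, so the first Sunday is October 4 and the fourth is October 25.
1 February 2027 is a Monday, so the first Monday is February 1.
7 March 2027 is outside the daylight-saving period (25 October 2026 – 1 February 2027), so Yalos Standard Time is on standard time, UTC−06:00.
09:00 Yalos Standard Time + 6h = 15:00 UTC.
At the standard offset (UTC+05:00), 15:00 UTC + 5h = 20:00 Miroth Republic standard time.
The standard-time date in Miroth Republic, 7 March 2027, lies within the daylight-saving period (6 March – 12 November), so Miroth Republic is on daylight time, UTC+06:00.
15:00 UTC + 6h = 21:00 Miroth Republic.

21:00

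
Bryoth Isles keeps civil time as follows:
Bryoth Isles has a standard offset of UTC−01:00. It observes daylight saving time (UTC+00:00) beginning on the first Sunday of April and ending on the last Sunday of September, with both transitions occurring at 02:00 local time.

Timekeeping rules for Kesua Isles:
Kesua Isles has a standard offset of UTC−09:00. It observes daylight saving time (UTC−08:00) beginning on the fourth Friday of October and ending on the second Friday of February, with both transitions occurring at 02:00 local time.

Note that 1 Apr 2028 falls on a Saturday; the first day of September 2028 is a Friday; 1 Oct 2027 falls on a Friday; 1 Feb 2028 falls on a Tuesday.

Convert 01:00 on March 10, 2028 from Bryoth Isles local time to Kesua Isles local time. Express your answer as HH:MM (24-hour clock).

1 April 2028 is a Saturday, so the first Sunday is April 2.
1 September 2028 is a Friday, so Sundays fall on 3, 10, 17, 24; the last is September 24.
March 10, 2028 does not fall between 2 April and 24 September, so daylight saving is not in effect and Bryoth Isles is at UTC−01:00.
01:00 Bryoth Isles + 1h = 02:00 UTC.
1 October 2027 is a Friday, so the first Friday is October 1 and the fourth is October 22.
1 February 2028 is a Tuesday, so the first Friday is February 4 and the second is February 11.
At the standard offset (UTC−09:00), 02:00 UTC − 9h = 17:00 Kesua Isles standard time (rolling into the previous day, 9 March 2028).
Daylight saving runs 22 October 2027 – 11 February 2028; the standard-time date in Kesua Isles, March 9, 2028, is outside that window, so Kesua Isles is on standard time at UTC−09:00.
02:00 UTC − 9h = 17:00 Kesua Isles (rolling into the previous day, 9 March 2028).

17:00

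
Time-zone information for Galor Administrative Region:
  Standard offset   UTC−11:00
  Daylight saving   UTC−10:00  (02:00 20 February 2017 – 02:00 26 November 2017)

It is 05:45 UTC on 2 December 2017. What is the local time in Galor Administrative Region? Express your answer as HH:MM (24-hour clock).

18:45

At the standard offset (UTC−11:00), 05:45 UTC − 11h = 18:45 Galor Administrative Region standard time (rolling into the previous day, 1 December 2017).
The standard-time date in Galor Administrative Region, 1 December 2017, does not fall between 20 February and 26 November, so daylight saving is not in effect and Galor Administrative Region is at UTC−11:00.
05:45 UTC − 11h = 18:45 local (rolling into the previous day, 1 December 2017).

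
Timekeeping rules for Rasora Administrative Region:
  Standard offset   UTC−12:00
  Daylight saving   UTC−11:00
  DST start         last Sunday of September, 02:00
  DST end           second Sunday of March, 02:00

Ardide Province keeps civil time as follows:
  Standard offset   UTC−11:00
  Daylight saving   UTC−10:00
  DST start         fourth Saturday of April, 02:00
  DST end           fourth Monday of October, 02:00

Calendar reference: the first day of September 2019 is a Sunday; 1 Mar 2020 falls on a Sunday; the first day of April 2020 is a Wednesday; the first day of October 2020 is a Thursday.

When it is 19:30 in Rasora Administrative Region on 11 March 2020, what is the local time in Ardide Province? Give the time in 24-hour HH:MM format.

20:30

1 September 2019 is a Sunday, so Sundays fall on 1, 8, 15, 22, 29; the last is September 29.
1 March 2020 is a Sunday, so the first Sunday is March 1 and the second is March 8.
11 March 2020 is outside the daylight-saving period (29 September 2019 – 8 March 2020), so Rasora Administrative Region is on standard time, UTC−12:00.
19:30 Rasora Administrative Region + 12h = 07:30 UTC (rolling into the next day, 12 March 2020).
1 April 2020 is a Wednesday, so the first Saturday is April 4 and the fourth is April 25.
1 October 2020 is a Thursday, so the first Monday is October 5 and the fourth is October 26.
At the standard offset (UTC−11:00), 07:30 UTC − 11h = 20:30 Ardide Province standard time (rolling into the previous day, 11 March 2020).
Daylight saving runs 25 April – 26 October; the standard-time date in Ardide Province, 11 March 2020, is outside that window, so Ardide Province is on standard time at UTC−11:00.
07:30 UTC − 11h = 20:30 Ardide Province (rolling into the previous day, 11 March 2020).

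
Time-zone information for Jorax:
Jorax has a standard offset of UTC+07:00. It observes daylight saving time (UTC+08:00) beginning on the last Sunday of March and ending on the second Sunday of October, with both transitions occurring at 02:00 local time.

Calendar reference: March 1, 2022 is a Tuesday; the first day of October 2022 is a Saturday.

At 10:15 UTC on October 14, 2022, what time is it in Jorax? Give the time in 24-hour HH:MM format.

17:15

1 March 2022 is a Tuesday, so Sundays fall on 6, 13, 20, 27; the last is March 27.
1 October 2022 is a Saturday, so the first Sunday is October 2 and the second is October 9.
At the standard offset (UTC+07:00), 10:15 UTC + 7h = 17:15 Jorax standard time.
The standard-time date in Jorax, October 14, 2022, is outside the daylight-saving period (27 March – 9 October), so Jorax is on standard time, UTC+07:00.
10:15 UTC + 7h = 17:15 local.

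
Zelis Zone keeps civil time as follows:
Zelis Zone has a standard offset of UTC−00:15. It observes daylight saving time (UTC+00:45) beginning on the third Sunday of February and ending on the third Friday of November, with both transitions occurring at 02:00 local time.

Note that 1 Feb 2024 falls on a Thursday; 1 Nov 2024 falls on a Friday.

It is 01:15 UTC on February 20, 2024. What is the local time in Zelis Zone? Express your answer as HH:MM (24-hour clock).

1 February 2024 is a Thursday, so the first Sunday is February 4 and the third is February 18.
1 November 2024 is a Friday, so the first Friday is November 1 and the third is November 15.
At the standard offset (UTC−00:15), 01:15 UTC − 0h15m = 01:00 Zelis Zone standard time.
The standard-time date in Zelis Zone, February 20, 2024, lies within the daylight-saving period (18 February – 15 November), so Zelis Zone is on daylight time, UTC+00:45.
01:15 UTC + 0h45m = 02:00 local.

02:00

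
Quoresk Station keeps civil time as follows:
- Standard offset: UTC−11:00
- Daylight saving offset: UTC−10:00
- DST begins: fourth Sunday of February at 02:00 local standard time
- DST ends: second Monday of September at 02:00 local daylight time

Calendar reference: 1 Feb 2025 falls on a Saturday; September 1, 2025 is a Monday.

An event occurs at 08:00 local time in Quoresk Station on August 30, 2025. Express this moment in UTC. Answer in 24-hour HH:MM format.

18:00

1 February 2025 is a Saturday, so the first Sunday is February 2 and the fourth is February 23.
1 September 2025 is a Monday, so the first Monday is September 1 and the second is September 8.
Daylight saving runs 23 February – 8 September; August 30, 2025 is inside that window, so Quoresk Station is at UTC−10:00.
08:00 local + 10h = 18:00 UTC.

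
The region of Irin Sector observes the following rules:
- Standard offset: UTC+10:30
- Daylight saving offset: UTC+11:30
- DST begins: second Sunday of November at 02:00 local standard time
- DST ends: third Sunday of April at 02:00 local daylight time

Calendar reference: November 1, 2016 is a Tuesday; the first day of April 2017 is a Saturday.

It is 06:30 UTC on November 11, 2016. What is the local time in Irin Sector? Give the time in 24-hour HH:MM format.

17:00

1 November 2016 is a Tuesday, so the first Sunday is November 6 and the second is November 13.
1 April 2017 is a Saturday, so the first Sunday is April 2 and the third is April 16.
At the standard offset (UTC+10:30), 06:30 UTC + 10h30m = 17:00 Irin Sector standard time.
Daylight saving runs 13 November 2016 – 16 April 2017; the standard-time date in Irin Sector, November 11, 2016, is outside that window, so Irin Sector is on standard time at UTC+10:30.
06:30 UTC + 10h30m = 17:00 local.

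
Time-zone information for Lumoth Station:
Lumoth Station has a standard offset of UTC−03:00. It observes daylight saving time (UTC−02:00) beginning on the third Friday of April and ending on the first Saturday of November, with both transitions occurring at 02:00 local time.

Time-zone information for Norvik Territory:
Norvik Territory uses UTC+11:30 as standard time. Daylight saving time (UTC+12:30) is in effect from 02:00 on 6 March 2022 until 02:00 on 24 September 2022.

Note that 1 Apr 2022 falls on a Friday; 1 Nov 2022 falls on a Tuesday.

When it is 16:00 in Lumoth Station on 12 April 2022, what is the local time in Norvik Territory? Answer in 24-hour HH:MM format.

1 April 2022 is a Friday, so the first Friday is April 1 and the third is April 15.
1 November 2022 is a Tuesday, so the first Saturday is November 5.
Daylight saving runs 15 April – 5 November; 12 April 2022 is outside that window, so Lumoth Station is on standard time at UTC−03:00.
16:00 Lumoth Station + 3h = 19:00 UTC.
At the standard offset (UTC+11:30), 19:00 UTC + 11h30m = 06:30 Norvik Territory standard time (rolling into the next day, 13 April 2022).
The standard-time date in Norvik Territory, 13 April 2022, falls between 6 March and 24 September, so daylight saving is in effect and Norvik Territory is at UTC+12:30.
19:00 UTC + 12h30m = 07:30 Norvik Territory (rolling into the next day, 13 April 2022).

07:30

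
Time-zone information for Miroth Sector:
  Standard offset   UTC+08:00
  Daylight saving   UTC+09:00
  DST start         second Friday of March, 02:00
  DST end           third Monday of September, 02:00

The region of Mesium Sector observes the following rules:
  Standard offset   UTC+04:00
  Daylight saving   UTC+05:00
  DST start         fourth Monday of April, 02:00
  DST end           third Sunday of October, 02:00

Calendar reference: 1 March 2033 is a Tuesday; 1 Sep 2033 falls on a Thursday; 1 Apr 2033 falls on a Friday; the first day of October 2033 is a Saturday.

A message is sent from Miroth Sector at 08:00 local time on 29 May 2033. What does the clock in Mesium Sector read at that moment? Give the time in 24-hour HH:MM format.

1 March 2033 is a Tuesday, so the first Friday is March 4 and the second is March 11.
1 September 2033 is a Thursday, so the first Monday is September 5 and the third is September 19.
29 May 2033 lies within the daylight-saving period (11 March – 19 September), so Miroth Sector is on daylight time, UTC+09:00.
08:00 Miroth Sector − 9h = 23:00 UTC (rolling into the previous day, 28 May 2033).
1 April 2033 is a Friday, so the first Monday is April 4 and the fourth is April 25.
1 October 2033 is a Saturday, so the first Sunday is October 2 and the third is October 16.
At the standard offset (UTC+04:00), 23:00 UTC + 4h = 03:00 Mesium Sector standard time (rolling into the next day, 29 May 2033).
The standard-time date in Mesium Sector, 29 May 2033, lies within the daylight-saving period (25 April – 16 October), so Mesium Sector is on daylight time, UTC+05:00.
23:00 UTC + 5h = 04:00 Mesium Sector (rolling into the next day, 29 May 2033).

04:00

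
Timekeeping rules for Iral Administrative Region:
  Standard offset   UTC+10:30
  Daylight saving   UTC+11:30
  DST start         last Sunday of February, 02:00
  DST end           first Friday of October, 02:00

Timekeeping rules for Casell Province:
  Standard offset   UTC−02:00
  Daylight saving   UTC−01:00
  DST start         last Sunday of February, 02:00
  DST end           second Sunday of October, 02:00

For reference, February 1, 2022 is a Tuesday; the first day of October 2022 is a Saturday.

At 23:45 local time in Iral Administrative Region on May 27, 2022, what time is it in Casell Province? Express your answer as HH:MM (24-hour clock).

11:15

1 February 2022 is a Tuesday, so Sundays fall on 6, 13, 20, 27; the last is February 27.
1 October 2022 is a Saturday, so the first Friday is October 7.
May 27, 2022 lies within the daylight-saving period (27 February – 7 October), so Iral Administrative Region is on daylight time, UTC+11:30.
23:45 Iral Administrative Region − 11h30m = 12:15 UTC.
1 February 2022 is a Tuesday, so Sundays fall on 6, 13, 20, 27; the last is February 27.
1 October 2022 is a Saturday, so the first Sunday is October 2 and the second is October 9.
At the standard offset (UTC−02:00), 12:15 UTC − 2h = 10:15 Casell Province standard time.
The standard-time date in Casell Province, May 27, 2022, falls between 27 February and 9 October, so daylight saving is in effect and Casell Province is at UTC−01:00.
12:15 UTC − 1h = 11:15 Casell Province.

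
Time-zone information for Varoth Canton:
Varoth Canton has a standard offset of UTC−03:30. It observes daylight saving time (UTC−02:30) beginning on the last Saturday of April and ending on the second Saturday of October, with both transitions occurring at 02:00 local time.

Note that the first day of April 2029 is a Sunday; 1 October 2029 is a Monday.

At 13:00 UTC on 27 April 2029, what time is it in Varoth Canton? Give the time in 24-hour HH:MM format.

1 April 2029 is a Sunday, so Saturdays fall on 7, 14, 21, 28; the last is April 28.
1 October 2029 is a Monday, so the first Saturday is October 6 and the second is October 13.
At the standard offset (UTC−03:30), 13:00 UTC − 3h30m = 09:30 Varoth Canton standard time.
The standard-time date in Varoth Canton, 27 April 2029, does not fall between 28 April and 13 October, so daylight saving is not in effect and Varoth Canton is at UTC−03:30.
13:00 UTC − 3h30m = 09:30 local.

09:30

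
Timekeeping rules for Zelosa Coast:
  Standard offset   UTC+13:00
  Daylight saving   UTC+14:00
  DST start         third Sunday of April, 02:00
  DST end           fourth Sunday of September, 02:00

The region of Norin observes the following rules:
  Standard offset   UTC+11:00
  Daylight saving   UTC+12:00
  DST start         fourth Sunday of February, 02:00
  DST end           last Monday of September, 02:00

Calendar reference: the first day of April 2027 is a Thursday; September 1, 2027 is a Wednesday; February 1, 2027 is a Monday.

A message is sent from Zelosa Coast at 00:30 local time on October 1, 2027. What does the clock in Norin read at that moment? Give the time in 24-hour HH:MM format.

22:30

1 April 2027 is a Thursday, so the first Sunday is April 4 and the third is April 18.
1 September 2027 is a Wednesday, so the first Sunday is September 5 and the fourth is September 26.
Daylight saving runs 18 April – 26 September; October 1, 2027 is outside that window, so Zelosa Coast is on standard time at UTC+13:00.
00:30 Zelosa Coast − 13h = 11:30 UTC (rolling into the previous day, 30 September 2027).
1 February 2027 is a Monday, so the first Sunday is February 7 and the fourth is February 28.
1 September 2027 is a Wednesday, so Mondays fall on 6, 13, 20, 27; the last is September 27.
At the standard offset (UTC+11:00), 11:30 UTC + 11h = 22:30 Norin standard time.
The standard-time date in Norin, September 30, 2027, does not fall between 28 February and 27 September, so daylight saving is not in effect and Norin is at UTC+11:00.
11:30 UTC + 11h = 22:30 Norin.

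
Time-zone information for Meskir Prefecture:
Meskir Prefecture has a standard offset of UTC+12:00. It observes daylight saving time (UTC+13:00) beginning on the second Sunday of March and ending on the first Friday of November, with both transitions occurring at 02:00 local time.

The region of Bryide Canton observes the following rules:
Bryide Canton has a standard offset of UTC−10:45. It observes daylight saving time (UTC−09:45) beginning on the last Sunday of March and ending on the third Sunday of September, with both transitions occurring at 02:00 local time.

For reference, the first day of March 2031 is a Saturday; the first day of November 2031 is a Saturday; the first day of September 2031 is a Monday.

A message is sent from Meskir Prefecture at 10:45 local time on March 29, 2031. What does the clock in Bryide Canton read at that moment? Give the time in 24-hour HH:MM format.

1 March 2031 is a Saturday, so the first Sunday is March 2 and the second is March 9.
1 November 2031 is a Saturday, so the first Friday is November 7.
March 29, 2031 falls between 9 March and 7 November, so daylight saving is in effect and Meskir Prefecture is at UTC+13:00.
10:45 Meskir Prefecture − 13h = 21:45 UTC (rolling into the previous day, 28 March 2031).
1 March 2031 is a Saturday, so Sundays fall on 2, 9, 16, 23, 30; the last is March 30.
1 September 2031 is a Monday, so the first Sunday is September 7 and the third is September 21.
At the standard offset (UTC−10:45), 21:45 UTC − 10h45m = 11:00 Bryide Canton standard time.
Daylight saving runs 30 March – 21 September; the standard-time date in Bryide Canton, March 28, 2031, is outside that window, so Bryide Canton is on standard time at UTC−10:45.
21:45 UTC − 10h45m = 11:00 Bryide Canton.

11:00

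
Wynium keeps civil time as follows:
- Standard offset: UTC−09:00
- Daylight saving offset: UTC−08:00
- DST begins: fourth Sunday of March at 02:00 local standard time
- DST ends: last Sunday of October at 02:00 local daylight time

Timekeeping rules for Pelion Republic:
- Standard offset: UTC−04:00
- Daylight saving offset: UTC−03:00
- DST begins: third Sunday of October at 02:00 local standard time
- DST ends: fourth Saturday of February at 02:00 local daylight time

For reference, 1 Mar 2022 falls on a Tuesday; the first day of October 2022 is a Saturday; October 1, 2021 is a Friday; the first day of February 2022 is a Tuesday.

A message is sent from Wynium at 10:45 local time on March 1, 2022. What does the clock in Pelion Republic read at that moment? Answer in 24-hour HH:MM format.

15:45

1 March 2022 is a Tuesday, so the first Sunday is March 6 and the fourth is March 27.
1 October 2022 is a Saturday, so Sundays fall on 2, 9, 16, 23, 30; the last is October 30.
March 1, 2022 is outside the daylight-saving period (27 March – 30 October), so Wynium is on standard time, UTC−09:00.
10:45 Wynium + 9h = 19:45 UTC.
1 October 2021 is a Friday, so the first Sunday is October 3 and the third is October 17.
1 February 2022 is a Tuesday, so the first Saturday is February 5 and the fourth is February 26.
At the standard offset (UTC−04:00), 19:45 UTC − 4h = 15:45 Pelion Republic standard time.
The standard-time date in Pelion Republic, March 1, 2022, is outside the daylight-saving period (17 October 2021 – 26 February 2022), so Pelion Republic is on standard time, UTC−04:00.
19:45 UTC − 4h = 15:45 Pelion Republic.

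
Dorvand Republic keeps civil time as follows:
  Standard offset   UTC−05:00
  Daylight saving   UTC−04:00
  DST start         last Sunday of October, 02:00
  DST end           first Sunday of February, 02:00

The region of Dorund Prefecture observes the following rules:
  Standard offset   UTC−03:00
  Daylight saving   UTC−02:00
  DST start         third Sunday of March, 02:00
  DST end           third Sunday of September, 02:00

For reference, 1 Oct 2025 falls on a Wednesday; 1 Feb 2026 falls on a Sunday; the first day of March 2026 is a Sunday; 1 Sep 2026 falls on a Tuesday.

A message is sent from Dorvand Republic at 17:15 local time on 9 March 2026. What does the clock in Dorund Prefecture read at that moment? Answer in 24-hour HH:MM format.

19:15

1 October 2025 is a Wednesday, so Sundays fall on 5, 12, 19, 26; the last is October 26.
1 February 2026 is a Sunday, so the first Sunday is February 1.
9 March 2026 is outside the daylight-saving period (26 October 2025 – 1 February 2026), so Dorvand Republic is on standard time, UTC−05:00.
17:15 Dorvand Republic + 5h = 22:15 UTC.
1 March 2026 is a Sunday, so the first Sunday is March 1 and the third is March 15.
1 September 2026 is a Tuesday, so the first Sunday is September 6 and the third is September 20.
At the standard offset (UTC−03:00), 22:15 UTC − 3h = 19:15 Dorund Prefecture standard time.
The standard-time date in Dorund Prefecture, 9 March 2026, does not fall between 15 March and 20 September, so daylight saving is not in effect and Dorund Prefecture is at UTC−03:00.
22:15 UTC − 3h = 19:15 Dorund Prefecture.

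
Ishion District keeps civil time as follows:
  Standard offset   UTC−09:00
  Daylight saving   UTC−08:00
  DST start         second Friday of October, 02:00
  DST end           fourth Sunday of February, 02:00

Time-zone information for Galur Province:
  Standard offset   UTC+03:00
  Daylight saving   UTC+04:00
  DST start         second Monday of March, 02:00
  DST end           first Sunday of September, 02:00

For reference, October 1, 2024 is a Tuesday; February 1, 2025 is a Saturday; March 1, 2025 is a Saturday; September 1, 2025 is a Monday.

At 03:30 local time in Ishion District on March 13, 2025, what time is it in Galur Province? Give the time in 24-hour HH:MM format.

1 October 2024 is a Tuesday, so the first Friday is October 4 and the second is October 11.
1 February 2025 is a Saturday, so the first Sunday is February 2 and the fourth is February 23.
Daylight saving runs 11 October 2024 – 23 February 2025; March 13, 2025 is outside that window, so Ishion District is on standard time at UTC−09:00.
03:30 Ishion District + 9h = 12:30 UTC.
1 March 2025 is a Saturday, so the first Monday is March 3 and the second is March 10.
1 September 2025 is a Monday, so the first Sunday is September 7.
At the standard offset (UTC+03:00), 12:30 UTC + 3h = 15:30 Galur Province standard time.
Daylight saving runs 10 March – 7 September; the standard-time date in Galur Province, March 13, 2025, is inside that window, so Galur Province is at UTC+04:00.
12:30 UTC + 4h = 16:30 Galur Province.

16:30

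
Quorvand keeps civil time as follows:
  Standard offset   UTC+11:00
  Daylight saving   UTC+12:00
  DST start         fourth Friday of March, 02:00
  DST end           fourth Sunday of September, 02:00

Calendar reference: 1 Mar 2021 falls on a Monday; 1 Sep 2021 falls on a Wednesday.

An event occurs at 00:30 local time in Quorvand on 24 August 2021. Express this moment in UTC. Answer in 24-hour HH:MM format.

1 March 2021 is a Monday, so the first Friday is March 5 and the fourth is March 26.
1 September 2021 is a Wednesday, so the first Sunday is September 5 and the fourth is September 26.
24 August 2021 lies within the daylight-saving period (26 March – 26 September), so Quorvand is on daylight time, UTC+12:00.
00:30 local − 12h = 12:30 UTC (rolling into the previous day, 23 August 2021).

12:30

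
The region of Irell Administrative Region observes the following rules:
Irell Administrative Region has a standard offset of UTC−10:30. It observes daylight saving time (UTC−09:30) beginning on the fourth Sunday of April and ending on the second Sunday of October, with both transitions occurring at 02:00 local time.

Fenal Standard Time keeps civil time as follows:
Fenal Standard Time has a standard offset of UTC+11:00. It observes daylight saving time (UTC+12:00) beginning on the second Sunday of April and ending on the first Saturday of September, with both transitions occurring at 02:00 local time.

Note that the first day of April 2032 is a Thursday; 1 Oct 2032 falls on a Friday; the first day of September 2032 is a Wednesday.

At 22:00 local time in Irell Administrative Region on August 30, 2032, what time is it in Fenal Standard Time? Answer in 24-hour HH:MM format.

1 April 2032 is a Thursday, so the first Sunday is April 4 and the fourth is April 25.
1 October 2032 is a Friday, so the first Sunday is October 3 and the second is October 10.
August 30, 2032 lies within the daylight-saving period (25 April – 10 October), so Irell Administrative Region is on daylight time, UTC−09:30.
22:00 Irell Administrative Region + 9h30m = 07:30 UTC (rolling into the next day, 31 August 2032).
1 April 2032 is a Thursday, so the first Sunday is April 4 and the second is April 11.
1 September 2032 is a Wednesday, so the first Saturday is September 4.
At the standard offset (UTC+11:00), 07:30 UTC + 11h = 18:30 Fenal Standard Time standard time.
The standard-time date in Fenal Standard Time, August 31, 2032, lies within the daylight-saving period (11 April – 4 September), so Fenal Standard Time is on daylight time, UTC+12:00.
07:30 UTC + 12h = 19:30 Fenal Standard Time.

19:30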